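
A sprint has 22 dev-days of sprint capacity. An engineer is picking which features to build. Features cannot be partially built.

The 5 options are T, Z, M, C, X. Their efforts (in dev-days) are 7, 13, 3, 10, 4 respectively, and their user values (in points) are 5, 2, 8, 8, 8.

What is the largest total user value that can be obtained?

24

Take M, C, and X: effort 3 + 10 + 4 = 17 ≤ 22, user value 8 + 8 + 8 = 24.
No other feasible combination does better.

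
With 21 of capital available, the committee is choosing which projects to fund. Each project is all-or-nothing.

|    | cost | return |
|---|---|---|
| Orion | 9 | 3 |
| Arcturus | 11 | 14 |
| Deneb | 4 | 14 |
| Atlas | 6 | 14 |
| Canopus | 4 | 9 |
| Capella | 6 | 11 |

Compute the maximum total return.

Deneb + Atlas + Canopus + Capella: cost 4 + 6 + 4 + 6 = 20 ≤ 21, return 14 + 14 + 9 + 11 = 48.
Deneb + Atlas + Capella: cost 4 + 6 + 6 = 16 ≤ 21, return 14 + 14 + 11 = 39.
Arcturus + Deneb + Atlas: cost 11 + 4 + 6 = 21 ≤ 21, return 14 + 14 + 14 = 42.
Best is Deneb, Atlas, Canopus, and Capella with total return 48.

48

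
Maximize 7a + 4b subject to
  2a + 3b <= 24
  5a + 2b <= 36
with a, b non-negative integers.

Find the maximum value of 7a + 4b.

(a,b)=(6,3) is feasible, giving 54.
(a,b)=(5,4) is feasible, giving 51.
(a,b)=(6,2) is feasible, giving 50.
(a,b)=(4,5) is feasible, giving 48.
Maximum is 54 at (a,b)=(6,3).

54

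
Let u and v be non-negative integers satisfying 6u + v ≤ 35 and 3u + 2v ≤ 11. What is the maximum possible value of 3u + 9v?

45

Relaxing integrality, the LP optimum is 49.50 at (u,v) = (0, 5.5), which is not an integer point.
(u,v)=(0,5): 6·0+1·5=5≤35, 3·0+2·5=10≤11, objective 45.
(u,v)=(1,4): 6·1+1·4=10≤35, 3·1+2·4=11≤11, objective 39.
(u,v)=(0,4): 6·0+1·4=4≤35, 3·0+2·4=8≤11, objective 36.
Maximum is 45 at (u,v)=(0,5).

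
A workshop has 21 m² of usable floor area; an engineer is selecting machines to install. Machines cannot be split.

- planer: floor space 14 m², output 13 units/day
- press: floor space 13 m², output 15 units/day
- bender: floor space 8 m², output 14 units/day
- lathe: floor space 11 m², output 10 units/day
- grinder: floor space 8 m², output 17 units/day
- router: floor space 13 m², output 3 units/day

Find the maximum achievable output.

32

This is an integer program with binary decision variables.
press + grinder: floor space 13 + 8 = 21 ≤ 21, output 15 + 17 = 32.
bender + grinder: floor space 8 + 8 = 16 ≤ 21, output 14 + 17 = 31.
Best is press and grinder with total output 32.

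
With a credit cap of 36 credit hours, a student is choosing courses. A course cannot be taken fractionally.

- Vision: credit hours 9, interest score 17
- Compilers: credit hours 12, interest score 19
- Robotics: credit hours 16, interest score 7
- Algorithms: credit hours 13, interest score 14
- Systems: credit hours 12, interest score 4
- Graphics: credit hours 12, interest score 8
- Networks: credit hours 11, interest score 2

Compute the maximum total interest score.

Vision + Compilers + Algorithms: credit hours 9 + 12 + 13 = 34 ≤ 36, interest score 17 + 19 + 14 = 50.
Vision + Compilers + Graphics: credit hours 9 + 12 + 12 = 33 ≤ 36, interest score 17 + 19 + 8 = 44.
Best is Vision, Compilers, and Algorithms with total interest score 50.

50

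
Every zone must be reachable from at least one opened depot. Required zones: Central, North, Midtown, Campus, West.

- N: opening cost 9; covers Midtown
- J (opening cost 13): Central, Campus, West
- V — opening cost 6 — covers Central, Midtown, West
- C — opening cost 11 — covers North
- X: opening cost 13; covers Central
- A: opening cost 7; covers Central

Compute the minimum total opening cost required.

This is an integer covering problem.
Choose J, V, and C: together they cover Central, North, Midtown, Campus, West — every zone.
Total opening cost: 13 + 6 + 11 = 30.
No cover costs less than 30.

30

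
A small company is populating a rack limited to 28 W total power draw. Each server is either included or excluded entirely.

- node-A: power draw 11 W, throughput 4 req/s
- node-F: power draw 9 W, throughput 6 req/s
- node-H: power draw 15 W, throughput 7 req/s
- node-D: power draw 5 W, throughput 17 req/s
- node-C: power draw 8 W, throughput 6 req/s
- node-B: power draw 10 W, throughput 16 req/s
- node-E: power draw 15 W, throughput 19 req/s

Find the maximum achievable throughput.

Allowing fractional choices, the relaxed optimum would be about 49.5, but servers are indivisible.
node-D + node-C + node-B: power draw 5 + 8 + 10 = 23 ≤ 28, throughput 17 + 6 + 16 = 39.
node-D + node-C + node-E: power draw 5 + 8 + 15 = 28 ≤ 28, throughput 17 + 6 + 19 = 42.
Best is node-D, node-C, and node-E with total throughput 42.

42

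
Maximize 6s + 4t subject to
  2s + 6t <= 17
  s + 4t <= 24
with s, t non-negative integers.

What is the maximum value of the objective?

48

(s,t)=(8,0) is feasible, giving 48.
(s,t)=(7,0) is feasible, giving 42.
The best lattice point is (8,0), giving 48.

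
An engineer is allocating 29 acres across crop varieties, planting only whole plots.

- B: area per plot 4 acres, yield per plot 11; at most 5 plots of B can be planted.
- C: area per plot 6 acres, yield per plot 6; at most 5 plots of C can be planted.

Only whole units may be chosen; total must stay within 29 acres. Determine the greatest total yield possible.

61

This is a bounded integer knapsack.
4×B and 2×C: area 28 ≤ 29, yield 4·11 + 2·6 = 56.
5×B and 1×C: area 26 ≤ 29, yield 5·11 + 1·6 = 61.
Best is 61.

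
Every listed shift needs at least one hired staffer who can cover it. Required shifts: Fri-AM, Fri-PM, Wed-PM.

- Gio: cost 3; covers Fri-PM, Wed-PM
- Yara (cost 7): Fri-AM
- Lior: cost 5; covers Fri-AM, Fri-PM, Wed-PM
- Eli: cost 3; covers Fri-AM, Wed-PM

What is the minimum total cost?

The greedy cost-per-new-shift heuristic would pick Gio and Eli for 6, but a cheaper cover exists.
Lior alone covers Fri-AM, Fri-PM, Wed-PM — every shift.
Total cost: 5.
No cover costs less than 5.

5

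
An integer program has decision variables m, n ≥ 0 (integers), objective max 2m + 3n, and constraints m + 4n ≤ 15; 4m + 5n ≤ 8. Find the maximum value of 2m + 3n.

Relaxing integrality, the LP optimum is 4.80 at (m,n) = (0, 1.6), which is not an integer point.
(m,n)=(2,0): 1·2+4·0=2≤15, 4·2+5·0=8≤8, objective 4.
(m,n)=(0,1): 1·0+4·1=4≤15, 4·0+5·1=5≤8, objective 3.
(m,n)=(1,0): 1·1+4·0=1≤15, 4·1+5·0=4≤8, objective 2.
(m,n)=(0,0): 1·0+4·0=0≤15, 4·0+5·0=0≤8, objective 0.
The best lattice point is (2,0), giving 4.

4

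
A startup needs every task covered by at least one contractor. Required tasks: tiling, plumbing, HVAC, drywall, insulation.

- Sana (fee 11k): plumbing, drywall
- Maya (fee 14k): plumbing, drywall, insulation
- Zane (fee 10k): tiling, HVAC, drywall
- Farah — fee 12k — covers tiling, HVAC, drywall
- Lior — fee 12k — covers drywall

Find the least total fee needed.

24

This is a weighted set-cover instance.
Choose Maya and Zane: together they cover tiling, plumbing, HVAC, drywall, insulation — every task.
Total fee: 14 + 10 = 24.
No cover costs less than 24.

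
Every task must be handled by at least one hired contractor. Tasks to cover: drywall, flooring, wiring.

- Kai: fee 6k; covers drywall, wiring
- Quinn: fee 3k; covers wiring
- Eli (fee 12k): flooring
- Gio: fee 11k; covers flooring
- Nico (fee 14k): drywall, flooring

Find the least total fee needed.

17

Choose Kai and Gio: together they cover drywall, flooring, wiring — every task.
Total fee: 6 + 11 = 17.
No cover costs less than 17.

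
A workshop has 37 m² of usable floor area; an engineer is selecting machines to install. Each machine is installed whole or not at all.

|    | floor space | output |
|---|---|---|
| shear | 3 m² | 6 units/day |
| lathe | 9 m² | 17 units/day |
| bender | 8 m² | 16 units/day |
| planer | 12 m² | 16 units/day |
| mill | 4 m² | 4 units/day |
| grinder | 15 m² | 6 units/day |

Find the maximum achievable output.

59

Take shear, lathe, bender, planer, and mill: floor space 3 + 9 + 8 + 12 + 4 = 36 ≤ 37, output 6 + 17 + 16 + 16 + 4 = 59.
No other feasible combination does better.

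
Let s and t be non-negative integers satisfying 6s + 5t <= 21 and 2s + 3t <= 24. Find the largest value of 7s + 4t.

The continuous relaxation peaks at (3.5, 0) with value 24.50; rounding to a feasible lattice point costs some objective.
(s,t)=(3,0): 6·3+5·0=18≤21, 2·3+3·0=6≤24, objective 21.
(s,t)=(2,1): 6·2+5·1=17≤21, 2·2+3·1=7≤24, objective 18.
(s,t)=(2,0): 6·2+5·0=12≤21, 2·2+3·0=4≤24, objective 14.
No feasible integer point exceeds 21.

21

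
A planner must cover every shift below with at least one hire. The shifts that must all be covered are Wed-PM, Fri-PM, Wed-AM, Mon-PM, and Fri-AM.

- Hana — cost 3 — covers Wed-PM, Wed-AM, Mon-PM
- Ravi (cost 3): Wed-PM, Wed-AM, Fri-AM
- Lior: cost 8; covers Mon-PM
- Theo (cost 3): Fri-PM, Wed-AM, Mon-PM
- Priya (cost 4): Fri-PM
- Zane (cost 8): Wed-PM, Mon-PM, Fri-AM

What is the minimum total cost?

Choose Ravi and Theo: together they cover Wed-PM, Fri-PM, Wed-AM, Mon-PM, Fri-AM — every shift.
Total cost: 3 + 3 = 6.

6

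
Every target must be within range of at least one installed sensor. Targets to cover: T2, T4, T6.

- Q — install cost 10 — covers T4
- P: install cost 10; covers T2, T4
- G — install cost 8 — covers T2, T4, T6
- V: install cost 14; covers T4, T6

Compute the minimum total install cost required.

G alone covers T2, T4, T6 — every target.
Total install cost: 8.

8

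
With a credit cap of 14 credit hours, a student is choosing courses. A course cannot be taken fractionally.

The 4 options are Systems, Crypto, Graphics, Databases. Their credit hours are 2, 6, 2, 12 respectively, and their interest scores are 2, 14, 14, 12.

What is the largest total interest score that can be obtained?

30

This is an integer program with binary decision variables.
Take Systems, Crypto, and Graphics: credit hours 2 + 6 + 2 = 10 ≤ 14, interest score 2 + 14 + 14 = 30.
No other feasible combination does better.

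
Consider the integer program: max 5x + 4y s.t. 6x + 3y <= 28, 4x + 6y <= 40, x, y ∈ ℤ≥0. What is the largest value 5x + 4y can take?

Relaxing integrality, the LP optimum is 31.33 at (x,y) = (2, 5.33), which is not an integer point.
(x,y)=(2,5): 6·2+3·5=27≤28, 4·2+6·5=38≤40, objective 30.
(x,y)=(1,6): 6·1+3·6=24≤28, 4·1+6·6=40≤40, objective 29.
(x,y)=(2,4): 6·2+3·4=24≤28, 4·2+6·4=32≤40, objective 26.
The best lattice point is (2,5), giving 30.

30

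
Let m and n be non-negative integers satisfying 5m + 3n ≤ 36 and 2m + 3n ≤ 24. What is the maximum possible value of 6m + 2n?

42

(m,n)=(7,0): 5·7+3·0=35≤36, 2·7+3·0=14≤24, objective 42.
(m,n)=(6,1): 5·6+3·1=33≤36, 2·6+3·1=15≤24, objective 38.
The best lattice point is (7,0), giving 42.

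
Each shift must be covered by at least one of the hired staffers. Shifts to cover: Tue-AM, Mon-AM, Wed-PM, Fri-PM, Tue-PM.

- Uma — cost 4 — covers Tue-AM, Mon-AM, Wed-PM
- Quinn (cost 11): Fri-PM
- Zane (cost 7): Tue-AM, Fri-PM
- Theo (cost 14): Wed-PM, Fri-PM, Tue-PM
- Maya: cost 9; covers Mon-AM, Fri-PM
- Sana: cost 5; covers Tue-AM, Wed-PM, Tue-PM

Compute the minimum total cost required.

The greedy cost-per-new-shift heuristic would pick Uma, Sana, and Zane for 16, but a cheaper cover exists.
Choose Maya and Sana: together they cover Tue-AM, Mon-AM, Wed-PM, Fri-PM, Tue-PM — every shift.
Total cost: 9 + 5 = 14.
No cover costs less than 14.

14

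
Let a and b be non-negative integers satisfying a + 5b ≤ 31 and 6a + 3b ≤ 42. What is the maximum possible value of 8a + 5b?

(a,b)=(5,4): 1·5+5·4=25≤31, 6·5+3·4=42≤42, objective 60.
(a,b)=(4,5): 1·4+5·5=29≤31, 6·4+3·5=39≤42, objective 57.
Maximum is 60 at (a,b)=(5,4).

60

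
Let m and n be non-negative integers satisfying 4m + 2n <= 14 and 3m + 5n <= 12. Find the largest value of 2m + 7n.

14

(m,n)=(0,2) is feasible, giving 14.
(m,n)=(1,1) is feasible, giving 9.
(m,n)=(0,1) is feasible, giving 7.
Maximum is 14 at (m,n)=(0,2).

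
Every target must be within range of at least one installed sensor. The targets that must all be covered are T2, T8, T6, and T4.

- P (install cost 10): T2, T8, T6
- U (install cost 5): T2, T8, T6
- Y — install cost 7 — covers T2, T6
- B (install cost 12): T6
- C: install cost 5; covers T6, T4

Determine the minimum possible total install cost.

This is a weighted set-cover instance.
Choose U and C: together they cover T2, T8, T6, T4 — every target.
Total install cost: 5 + 5 = 10.
No cover costs less than 10.

10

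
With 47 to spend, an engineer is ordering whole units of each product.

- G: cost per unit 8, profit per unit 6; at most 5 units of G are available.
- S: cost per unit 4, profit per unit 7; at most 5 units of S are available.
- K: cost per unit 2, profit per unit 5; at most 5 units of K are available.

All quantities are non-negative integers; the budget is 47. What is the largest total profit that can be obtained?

72

Take 2×G, 5×S, and 5×K: cost 46 ≤ 47, profit 2·6 + 5·7 + 5·5 = 72.
K has the best ratio (5/2) and is taken to its limit of 5; remaining capacity is filled optimally with the others.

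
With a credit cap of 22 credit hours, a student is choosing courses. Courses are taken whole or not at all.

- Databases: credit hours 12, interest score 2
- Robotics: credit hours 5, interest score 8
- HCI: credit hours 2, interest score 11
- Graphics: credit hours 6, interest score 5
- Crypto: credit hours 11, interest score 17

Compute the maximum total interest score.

Robotics + HCI + Crypto: credit hours 5 + 2 + 11 = 18 ≤ 22, interest score 8 + 11 + 17 = 36.
HCI + Graphics + Crypto: credit hours 2 + 6 + 11 = 19 ≤ 22, interest score 11 + 5 + 17 = 33.
Best is Robotics, HCI, and Crypto with total interest score 36.

36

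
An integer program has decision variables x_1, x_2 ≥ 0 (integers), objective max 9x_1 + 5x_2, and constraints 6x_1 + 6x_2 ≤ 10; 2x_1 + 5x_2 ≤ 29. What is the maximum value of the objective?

9

(x_1,x_2)=(1,0): 6·1+6·0=6≤10, 2·1+5·0=2≤29, objective 9.
(x_1,x_2)=(0,1): 6·0+6·1=6≤10, 2·0+5·1=5≤29, objective 5.
The best lattice point is (1,0), giving 9.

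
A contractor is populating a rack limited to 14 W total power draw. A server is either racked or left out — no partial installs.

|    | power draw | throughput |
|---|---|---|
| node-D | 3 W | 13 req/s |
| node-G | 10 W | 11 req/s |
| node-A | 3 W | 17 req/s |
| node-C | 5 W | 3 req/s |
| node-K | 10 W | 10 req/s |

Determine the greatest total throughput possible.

33

Allowing fractional choices, the relaxed optimum would be about 38.8, but servers are indivisible.
node-D + node-A + node-C: power draw 3 + 3 + 5 = 11 ≤ 14, throughput 13 + 17 + 3 = 33.
node-D + node-A: power draw 3 + 3 = 6 ≤ 14, throughput 13 + 17 = 30.
node-G + node-A: power draw 10 + 3 = 13 ≤ 14, throughput 11 + 17 = 28.
Best is node-D, node-A, and node-C with total throughput 33.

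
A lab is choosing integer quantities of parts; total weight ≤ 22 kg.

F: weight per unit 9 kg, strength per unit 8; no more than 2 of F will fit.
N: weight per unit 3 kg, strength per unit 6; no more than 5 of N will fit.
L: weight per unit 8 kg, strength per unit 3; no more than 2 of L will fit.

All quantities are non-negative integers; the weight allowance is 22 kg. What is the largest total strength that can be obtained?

32

5×N: weight 15 ≤ 22, strength 5·6 = 30.
1×F and 4×N: weight 21 ≤ 22, strength 1·8 + 4·6 = 32.
Best is 32.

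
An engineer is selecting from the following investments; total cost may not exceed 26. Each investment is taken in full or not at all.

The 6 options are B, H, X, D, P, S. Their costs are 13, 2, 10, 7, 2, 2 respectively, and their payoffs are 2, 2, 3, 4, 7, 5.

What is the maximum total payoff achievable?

21

X + D + P + S: cost 10 + 7 + 2 + 2 = 21 ≤ 26, payoff 3 + 4 + 7 + 5 = 19.
B + H + D + P + S: cost 13 + 2 + 7 + 2 + 2 = 26 ≤ 26, payoff 2 + 2 + 4 + 7 + 5 = 20.
H + X + D + P + S: cost 2 + 10 + 7 + 2 + 2 = 23 ≤ 26, payoff 2 + 3 + 4 + 7 + 5 = 21.
Best is H, X, D, P, and S with total payoff 21.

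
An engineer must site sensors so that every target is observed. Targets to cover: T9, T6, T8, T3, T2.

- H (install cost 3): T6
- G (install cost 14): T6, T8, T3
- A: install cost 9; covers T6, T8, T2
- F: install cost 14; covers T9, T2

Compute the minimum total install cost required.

28

This is an integer covering problem.
Choose G and F: together they cover T9, T6, T8, T3, T2 — every target.
Total install cost: 14 + 14 = 28.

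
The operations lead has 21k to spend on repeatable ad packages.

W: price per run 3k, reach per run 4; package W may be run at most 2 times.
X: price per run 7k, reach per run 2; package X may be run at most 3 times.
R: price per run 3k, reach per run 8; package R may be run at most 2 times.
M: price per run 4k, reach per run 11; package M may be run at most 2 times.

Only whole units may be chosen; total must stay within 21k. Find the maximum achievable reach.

46

M has the best ratio (11/4); taking only M gives at most 2×11 = 22 (stopped by the supply cap of 2).
Mixing does better — 2×W, 2×R, and 2×M: price 20 ≤ 21, reach 2·4 + 2·8 + 2·11 = 46.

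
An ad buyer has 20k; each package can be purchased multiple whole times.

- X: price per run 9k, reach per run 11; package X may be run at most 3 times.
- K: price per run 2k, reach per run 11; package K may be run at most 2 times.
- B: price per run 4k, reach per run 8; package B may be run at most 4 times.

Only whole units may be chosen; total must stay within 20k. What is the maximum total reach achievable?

2×K and 3×B: price 16 ≤ 20, reach 2·11 + 3·8 = 46.
2×K and 4×B: price 20 ≤ 20, reach 2·11 + 4·8 = 54.
Best is 54.

54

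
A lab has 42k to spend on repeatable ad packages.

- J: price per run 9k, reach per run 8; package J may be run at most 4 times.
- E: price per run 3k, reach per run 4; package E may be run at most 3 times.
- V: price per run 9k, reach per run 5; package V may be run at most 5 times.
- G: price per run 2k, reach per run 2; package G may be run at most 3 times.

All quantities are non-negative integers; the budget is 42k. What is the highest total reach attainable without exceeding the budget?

42

E has the best ratio (4/3); taking only E gives at most 3×4 = 12 (stopped by the supply cap of 3).
Mixing does better — 3×J, 3×E, and 3×G: price 42 ≤ 42, reach 3·8 + 3·4 + 3·2 = 42.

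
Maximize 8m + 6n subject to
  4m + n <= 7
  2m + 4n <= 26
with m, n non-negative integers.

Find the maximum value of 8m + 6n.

36

(m,n)=(0,6): 4·0+1·6=6≤7, 2·0+4·6=24≤26, objective 36.
(m,n)=(0,5): 4·0+1·5=5≤7, 2·0+4·5=20≤26, objective 30.
No feasible integer point exceeds 36.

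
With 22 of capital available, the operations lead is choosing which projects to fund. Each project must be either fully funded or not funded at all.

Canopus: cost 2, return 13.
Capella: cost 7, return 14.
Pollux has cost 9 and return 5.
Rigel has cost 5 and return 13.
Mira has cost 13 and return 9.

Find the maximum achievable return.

40

Allowing fractional choices, the relaxed optimum would be about 45.5, but projects are indivisible.
Canopus + Rigel + Mira: cost 2 + 5 + 13 = 20 ≤ 22, return 13 + 13 + 9 = 35.
Canopus + Capella + Mira: cost 2 + 7 + 13 = 22 ≤ 22, return 13 + 14 + 9 = 36.
Canopus + Capella + Rigel: cost 2 + 7 + 5 = 14 ≤ 22, return 13 + 14 + 13 = 40.
Best is Canopus, Capella, and Rigel with total return 40.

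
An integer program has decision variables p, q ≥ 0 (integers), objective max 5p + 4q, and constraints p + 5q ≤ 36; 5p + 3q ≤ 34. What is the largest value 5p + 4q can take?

The continuous relaxation peaks at (2.82, 6.64) with value 40.64; rounding to a feasible lattice point costs some objective.
(p,q)=(3,6): 1·3+5·6=33≤36, 5·3+3·6=33≤34, objective 39.
(p,q)=(3,5): 1·3+5·5=28≤36, 5·3+3·5=30≤34, objective 35.
(p,q)=(2,6): 1·2+5·6=32≤36, 5·2+3·6=28≤34, objective 34.
(p,q)=(1,7): 1·1+5·7=36≤36, 5·1+3·7=26≤34, objective 33.
No feasible integer point exceeds 39.

39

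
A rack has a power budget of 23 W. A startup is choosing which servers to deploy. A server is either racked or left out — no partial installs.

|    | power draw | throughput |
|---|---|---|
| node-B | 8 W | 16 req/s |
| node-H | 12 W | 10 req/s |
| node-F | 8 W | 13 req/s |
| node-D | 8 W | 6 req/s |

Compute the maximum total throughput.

29

Treat it as a binary knapsack problem.
Allowing fractional choices, the relaxed optimum would be about 34.8, but servers are indivisible.
node-B + node-F: power draw 8 + 8 = 16 ≤ 23, throughput 16 + 13 = 29.
node-B + node-H: power draw 8 + 12 = 20 ≤ 23, throughput 16 + 10 = 26.
node-H + node-F: power draw 12 + 8 = 20 ≤ 23, throughput 10 + 13 = 23.
Best is node-B and node-F with total throughput 29.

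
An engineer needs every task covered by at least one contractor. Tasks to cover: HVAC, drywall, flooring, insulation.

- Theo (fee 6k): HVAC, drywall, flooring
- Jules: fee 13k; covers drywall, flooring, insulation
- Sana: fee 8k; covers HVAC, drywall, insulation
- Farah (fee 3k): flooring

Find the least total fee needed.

The greedy cost-per-new-task heuristic would pick Theo and Sana for 14, but a cheaper cover exists.
Choose Sana and Farah: together they cover HVAC, drywall, flooring, insulation — every task.
Total fee: 8 + 3 = 11.
No cover costs less than 11.

11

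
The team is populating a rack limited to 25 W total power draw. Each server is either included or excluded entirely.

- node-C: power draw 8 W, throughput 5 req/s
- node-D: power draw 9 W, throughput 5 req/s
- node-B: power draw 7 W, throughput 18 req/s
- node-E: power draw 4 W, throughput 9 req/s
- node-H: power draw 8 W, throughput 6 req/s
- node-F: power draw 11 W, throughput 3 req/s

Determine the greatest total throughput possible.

33

node-C + node-B + node-E: power draw 8 + 7 + 4 = 19 ≤ 25, throughput 5 + 18 + 9 = 32.
node-B + node-E + node-H: power draw 7 + 4 + 8 = 19 ≤ 25, throughput 18 + 9 + 6 = 33.
Best is node-B, node-E, and node-H with total throughput 33.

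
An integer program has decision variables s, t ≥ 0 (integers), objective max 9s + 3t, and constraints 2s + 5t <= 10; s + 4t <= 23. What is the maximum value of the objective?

45

(s,t)=(5,0): 2·5+5·0=10≤10, 1·5+4·0=5≤23, objective 45.
(s,t)=(4,0): 2·4+5·0=8≤10, 1·4+4·0=4≤23, objective 36.
The best lattice point is (5,0), giving 45.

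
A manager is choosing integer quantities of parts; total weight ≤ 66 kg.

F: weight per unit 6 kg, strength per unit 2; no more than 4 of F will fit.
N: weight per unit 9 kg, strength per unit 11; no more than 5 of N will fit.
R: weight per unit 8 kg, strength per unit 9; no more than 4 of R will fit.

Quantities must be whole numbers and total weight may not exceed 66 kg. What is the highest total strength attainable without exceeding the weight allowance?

73

This is a bounded integer knapsack.
Take 5×N and 2×R: weight 61 ≤ 66, strength 5·11 + 2·9 = 73.
N has the best ratio (11/9) and is taken to its limit of 5; remaining capacity is filled optimally with the others.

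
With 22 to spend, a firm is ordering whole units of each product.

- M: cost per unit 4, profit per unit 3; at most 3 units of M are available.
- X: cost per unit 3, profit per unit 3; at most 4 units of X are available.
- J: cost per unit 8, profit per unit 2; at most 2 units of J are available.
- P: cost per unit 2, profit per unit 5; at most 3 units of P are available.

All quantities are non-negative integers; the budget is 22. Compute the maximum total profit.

30

This is a bounded integer knapsack.
P has the best ratio (5/2); taking only P gives at most 3×5 = 15 (stopped by the supply cap of 3).
Mixing does better — 1×M, 4×X, and 3×P: cost 22 ≤ 22, profit 1·3 + 4·3 + 3·5 = 30.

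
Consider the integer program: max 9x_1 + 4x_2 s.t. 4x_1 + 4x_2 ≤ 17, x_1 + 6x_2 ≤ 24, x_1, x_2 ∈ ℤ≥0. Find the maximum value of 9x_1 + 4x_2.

36

Relaxing integrality, the LP optimum is 38.25 at (x_1,x_2) = (4.25, 0), which is not an integer point.
(x_1,x_2)=(4,0): 4·4+4·0=16≤17, 1·4+6·0=4≤24, objective 36.
(x_1,x_2)=(3,1): 4·3+4·1=16≤17, 1·3+6·1=9≤24, objective 31.
(x_1,x_2)=(3,0): 4·3+4·0=12≤17, 1·3+6·0=3≤24, objective 27.
No feasible integer point exceeds 36.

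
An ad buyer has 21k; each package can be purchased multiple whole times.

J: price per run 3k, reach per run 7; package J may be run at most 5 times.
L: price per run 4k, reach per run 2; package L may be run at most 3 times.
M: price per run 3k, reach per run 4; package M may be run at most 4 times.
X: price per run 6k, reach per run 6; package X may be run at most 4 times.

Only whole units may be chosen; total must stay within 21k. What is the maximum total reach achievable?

J has the best ratio (7/3); taking only J gives at most 5×7 = 35 (stopped by the supply cap of 5).
Mixing does better — 5×J and 2×M: price 21 ≤ 21, reach 5·7 + 2·4 = 43.

43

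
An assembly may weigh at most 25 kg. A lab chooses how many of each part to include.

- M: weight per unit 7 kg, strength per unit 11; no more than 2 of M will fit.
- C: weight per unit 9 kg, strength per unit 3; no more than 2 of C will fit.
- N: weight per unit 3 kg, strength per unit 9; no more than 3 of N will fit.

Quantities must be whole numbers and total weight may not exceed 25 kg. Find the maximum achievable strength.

49

N has the best ratio (9/3); taking only N gives at most 3×9 = 27 (stopped by the supply cap of 3).
Mixing does better — 2×M and 3×N: weight 23 ≤ 25, strength 2·11 + 3·9 = 49.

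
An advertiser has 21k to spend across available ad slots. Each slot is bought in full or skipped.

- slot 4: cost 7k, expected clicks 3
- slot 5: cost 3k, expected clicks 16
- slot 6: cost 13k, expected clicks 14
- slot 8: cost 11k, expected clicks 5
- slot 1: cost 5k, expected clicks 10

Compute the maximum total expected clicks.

40

slot 5 + slot 6: cost 3 + 13 = 16 ≤ 21, expected clicks 16 + 14 = 30.
slot 5 + slot 6 + slot 1: cost 3 + 13 + 5 = 21 ≤ 21, expected clicks 16 + 14 + 10 = 40.
slot 5 + slot 8 + slot 1: cost 3 + 11 + 5 = 19 ≤ 21, expected clicks 16 + 5 + 10 = 31.
Best is slot 5, slot 6, and slot 1 with total expected clicks 40.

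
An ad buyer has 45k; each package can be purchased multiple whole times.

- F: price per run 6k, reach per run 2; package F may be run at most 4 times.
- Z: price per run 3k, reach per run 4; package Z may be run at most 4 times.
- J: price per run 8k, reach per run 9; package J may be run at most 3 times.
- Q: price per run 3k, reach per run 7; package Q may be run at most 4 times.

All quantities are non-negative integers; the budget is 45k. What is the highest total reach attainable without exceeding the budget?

Take 3×Z, 3×J, and 4×Q: price 45 ≤ 45, reach 3·4 + 3·9 + 4·7 = 67.
Q has the best ratio (7/3) and is taken to its limit of 4; remaining capacity is filled optimally with the others.

67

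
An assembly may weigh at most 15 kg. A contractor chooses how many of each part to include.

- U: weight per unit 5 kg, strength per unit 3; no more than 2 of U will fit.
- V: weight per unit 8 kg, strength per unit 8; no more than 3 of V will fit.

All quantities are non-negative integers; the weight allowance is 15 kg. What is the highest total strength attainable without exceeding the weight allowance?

11

This is a bounded integer knapsack.
1×U and 1×V: weight 13 ≤ 15, strength 1·3 + 1·8 = 11.
1×V: weight 8 ≤ 15, strength 1·8 = 8.
Best is 11.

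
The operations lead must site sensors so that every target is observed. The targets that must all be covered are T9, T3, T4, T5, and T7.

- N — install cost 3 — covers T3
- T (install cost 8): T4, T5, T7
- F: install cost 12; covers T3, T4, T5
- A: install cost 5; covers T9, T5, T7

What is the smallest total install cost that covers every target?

16

Choose N, T, and A: together they cover T9, T3, T4, T5, T7 — every target.
Total install cost: 3 + 8 + 5 = 16.
No cover costs less than 16.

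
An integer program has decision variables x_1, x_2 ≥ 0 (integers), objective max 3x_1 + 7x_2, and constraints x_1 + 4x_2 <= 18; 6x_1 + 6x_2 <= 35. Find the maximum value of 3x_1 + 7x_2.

Relaxing integrality, the LP optimum is 33.72 at (x_1,x_2) = (1.78, 4.06), which is not an integer point.
(x_1,x_2)=(1,4): 1·1+4·4=17≤18, 6·1+6·4=30≤35, objective 31.
(x_1,x_2)=(0,4): 1·0+4·4=16≤18, 6·0+6·4=24≤35, objective 28.
(x_1,x_2)=(2,3): 1·2+4·3=14≤18, 6·2+6·3=30≤35, objective 27.
(x_1,x_2)=(1,3): 1·1+4·3=13≤18, 6·1+6·3=24≤35, objective 24.
Maximum is 31 at (x_1,x_2)=(1,4).

31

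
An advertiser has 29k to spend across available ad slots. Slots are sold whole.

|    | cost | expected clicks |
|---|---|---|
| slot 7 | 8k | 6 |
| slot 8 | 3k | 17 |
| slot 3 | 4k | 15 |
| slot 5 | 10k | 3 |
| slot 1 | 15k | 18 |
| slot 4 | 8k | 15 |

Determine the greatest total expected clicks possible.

53

Allowing fractional choices, the relaxed optimum would be about 63.8, but ad slots are indivisible.
slot 8 + slot 3 + slot 1: cost 3 + 4 + 15 = 22 ≤ 29, expected clicks 17 + 15 + 18 = 50.
slot 7 + slot 8 + slot 3 + slot 4: cost 8 + 3 + 4 + 8 = 23 ≤ 29, expected clicks 6 + 17 + 15 + 15 = 53.
Best is slot 7, slot 8, slot 3, and slot 4 with total expected clicks 53.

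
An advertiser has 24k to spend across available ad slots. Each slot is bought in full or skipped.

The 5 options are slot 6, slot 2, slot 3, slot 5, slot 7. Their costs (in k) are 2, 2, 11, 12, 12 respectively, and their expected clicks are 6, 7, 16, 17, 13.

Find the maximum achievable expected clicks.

Allowing fractional choices, the relaxed optimum would be about 41.8, but ad slots are indivisible.
slot 6 + slot 2 + slot 5: cost 2 + 2 + 12 = 16 ≤ 24, expected clicks 6 + 7 + 17 = 30.
slot 3 + slot 5: cost 11 + 12 = 23 ≤ 24, expected clicks 16 + 17 = 33.
slot 5 + slot 7: cost 12 + 12 = 24 ≤ 24, expected clicks 17 + 13 = 30.
Best is slot 3 and slot 5 with total expected clicks 33.

33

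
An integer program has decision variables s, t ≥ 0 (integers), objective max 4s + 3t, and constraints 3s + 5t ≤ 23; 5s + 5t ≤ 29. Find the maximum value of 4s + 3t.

20

(s,t)=(5,0) is feasible, giving 20.
(s,t)=(4,1) is feasible, giving 19.
The best lattice point is (5,0), giving 20.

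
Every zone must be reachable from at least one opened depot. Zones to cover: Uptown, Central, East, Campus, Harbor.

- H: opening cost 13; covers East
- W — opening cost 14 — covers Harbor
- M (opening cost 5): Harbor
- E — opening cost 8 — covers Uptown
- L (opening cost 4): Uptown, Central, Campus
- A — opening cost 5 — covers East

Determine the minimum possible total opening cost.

Choose M, L, and A: together they cover Uptown, Central, East, Campus, Harbor — every zone.
Total opening cost: 5 + 4 + 5 = 14.

14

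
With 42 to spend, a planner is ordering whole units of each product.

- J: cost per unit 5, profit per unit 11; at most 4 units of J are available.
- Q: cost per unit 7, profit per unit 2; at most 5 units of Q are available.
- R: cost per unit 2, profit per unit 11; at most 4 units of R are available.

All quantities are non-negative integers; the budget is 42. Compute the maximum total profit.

92

4×J, 2×Q, and 4×R: cost 42 ≤ 42, profit 4·11 + 2·2 + 4·11 = 92.
4×J, 1×Q, and 4×R: cost 35 ≤ 42, profit 4·11 + 1·2 + 4·11 = 90.
Best is 92.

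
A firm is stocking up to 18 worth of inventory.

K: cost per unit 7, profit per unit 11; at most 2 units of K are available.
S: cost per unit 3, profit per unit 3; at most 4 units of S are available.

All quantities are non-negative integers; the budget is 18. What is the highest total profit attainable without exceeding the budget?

This is a bounded integer knapsack.
Take 2×K and 1×S: cost 17 ≤ 18, profit 2·11 + 1·3 = 25.
K has the best ratio (11/7) and is taken to its limit of 2; remaining capacity is filled optimally with the others.

25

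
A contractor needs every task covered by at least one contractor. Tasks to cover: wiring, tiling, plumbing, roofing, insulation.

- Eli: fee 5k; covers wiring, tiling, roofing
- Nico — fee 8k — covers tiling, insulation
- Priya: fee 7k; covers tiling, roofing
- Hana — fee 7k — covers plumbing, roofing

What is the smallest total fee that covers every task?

Choose Eli, Nico, and Hana: together they cover wiring, tiling, plumbing, roofing, insulation — every task.
Total fee: 5 + 8 + 7 = 20.
No cover costs less than 20.

20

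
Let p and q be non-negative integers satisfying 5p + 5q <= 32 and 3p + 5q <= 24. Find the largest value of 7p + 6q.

42

(p,q)=(6,0): 5·6+5·0=30≤32, 3·6+5·0=18≤24, objective 42.
(p,q)=(5,1): 5·5+5·1=30≤32, 3·5+5·1=20≤24, objective 41.
(p,q)=(5,0): 5·5+5·0=25≤32, 3·5+5·0=15≤24, objective 35.
Maximum is 42 at (p,q)=(6,0).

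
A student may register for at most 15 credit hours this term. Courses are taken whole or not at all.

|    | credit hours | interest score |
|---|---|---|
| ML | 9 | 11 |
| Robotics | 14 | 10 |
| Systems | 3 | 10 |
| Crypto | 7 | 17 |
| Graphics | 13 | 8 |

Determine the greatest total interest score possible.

27

Take Systems and Crypto: credit hours 3 + 7 = 10 ≤ 15, interest score 10 + 17 = 27.
No other feasible combination does better.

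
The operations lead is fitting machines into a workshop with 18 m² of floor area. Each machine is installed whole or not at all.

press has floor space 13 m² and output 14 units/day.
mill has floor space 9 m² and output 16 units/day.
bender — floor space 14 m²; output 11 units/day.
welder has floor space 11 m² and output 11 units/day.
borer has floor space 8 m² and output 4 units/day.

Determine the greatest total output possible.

mill + borer: floor space 9 + 8 = 17 ≤ 18, output 16 + 4 = 20.
press: floor space 13 ≤ 18, output 14.
mill: floor space 9 ≤ 18, output 16.
Best is mill and borer with total output 20.

20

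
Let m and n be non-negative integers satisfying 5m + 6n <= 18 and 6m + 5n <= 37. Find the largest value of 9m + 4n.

(m,n)=(3,0): 5·3+6·0=15≤18, 6·3+5·0=18≤37, objective 27.
(m,n)=(2,1): 5·2+6·1=16≤18, 6·2+5·1=17≤37, objective 22.
The best lattice point is (3,0), giving 27.

27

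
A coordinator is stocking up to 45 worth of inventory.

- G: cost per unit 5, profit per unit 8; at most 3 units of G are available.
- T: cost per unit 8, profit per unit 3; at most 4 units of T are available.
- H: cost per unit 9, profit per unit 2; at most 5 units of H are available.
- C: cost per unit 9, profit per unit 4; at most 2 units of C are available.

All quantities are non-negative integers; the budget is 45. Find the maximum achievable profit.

3×G, 1×T, and 2×C: cost 41 ≤ 45, profit 3·8 + 1·3 + 2·4 = 35.
3×G, 1×H, and 2×C: cost 42 ≤ 45, profit 3·8 + 1·2 + 2·4 = 34.
Best is 35.

35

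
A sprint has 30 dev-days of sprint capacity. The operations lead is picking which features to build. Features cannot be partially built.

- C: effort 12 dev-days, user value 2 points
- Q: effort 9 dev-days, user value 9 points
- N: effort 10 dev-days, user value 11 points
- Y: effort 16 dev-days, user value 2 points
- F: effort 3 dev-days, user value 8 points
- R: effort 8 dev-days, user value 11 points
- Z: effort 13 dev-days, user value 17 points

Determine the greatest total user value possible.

39

Allowing fractional choices, the relaxed optimum would be about 42.6, but features are indivisible.
Q + R + Z: effort 9 + 8 + 13 = 30 ≤ 30, user value 9 + 11 + 17 = 37.
F + R + Z: effort 3 + 8 + 13 = 24 ≤ 30, user value 8 + 11 + 17 = 36.
Q + N + F + R: effort 9 + 10 + 3 + 8 = 30 ≤ 30, user value 9 + 11 + 8 + 11 = 39.
Best is Q, N, F, and R with total user value 39.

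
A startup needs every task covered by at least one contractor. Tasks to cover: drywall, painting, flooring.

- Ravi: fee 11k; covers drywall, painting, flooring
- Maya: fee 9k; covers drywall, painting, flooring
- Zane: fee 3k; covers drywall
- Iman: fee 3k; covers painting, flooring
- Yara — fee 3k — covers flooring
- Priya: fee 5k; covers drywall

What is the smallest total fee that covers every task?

6

Choose Zane and Iman: together they cover drywall, painting, flooring — every task.
Total fee: 3 + 3 = 6.
No cover costs less than 6.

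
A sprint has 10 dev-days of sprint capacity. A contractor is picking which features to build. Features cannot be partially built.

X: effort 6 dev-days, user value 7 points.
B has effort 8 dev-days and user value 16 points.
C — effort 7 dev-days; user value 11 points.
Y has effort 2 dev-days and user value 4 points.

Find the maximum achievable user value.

This is an integer program with binary decision variables.
B: effort 8 ≤ 10, user value 16.
B + Y: effort 8 + 2 = 10 ≤ 10, user value 16 + 4 = 20.
C + Y: effort 7 + 2 = 9 ≤ 10, user value 11 + 4 = 15.
Best is B and Y with total user value 20.

20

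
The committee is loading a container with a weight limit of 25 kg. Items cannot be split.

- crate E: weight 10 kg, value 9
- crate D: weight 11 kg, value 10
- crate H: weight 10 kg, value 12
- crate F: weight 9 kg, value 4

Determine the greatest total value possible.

Take crate D and crate H: weight 11 + 10 = 21 ≤ 25, value 10 + 12 = 22.
No other feasible combination does better.

22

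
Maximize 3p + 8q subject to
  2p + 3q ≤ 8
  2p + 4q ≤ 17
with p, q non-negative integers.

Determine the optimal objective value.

The continuous relaxation peaks at (0, 2.67) with value 21.33; rounding to a feasible lattice point costs some objective.
(p,q)=(1,2): 2·1+3·2=8≤8, 2·1+4·2=10≤17, objective 19.
(p,q)=(0,2): 2·0+3·2=6≤8, 2·0+4·2=8≤17, objective 16.
(p,q)=(2,1): 2·2+3·1=7≤8, 2·2+4·1=8≤17, objective 14.
No feasible integer point exceeds 19.

19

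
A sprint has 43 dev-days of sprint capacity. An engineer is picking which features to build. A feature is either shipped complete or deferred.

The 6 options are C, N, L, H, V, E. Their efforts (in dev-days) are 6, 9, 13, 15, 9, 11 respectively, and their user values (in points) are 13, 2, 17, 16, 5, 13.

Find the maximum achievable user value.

51

Allowing fractional choices, the relaxed optimum would be about 56.9, but features are indivisible.
C + N + L + H: effort 6 + 9 + 13 + 15 = 43 ≤ 43, user value 13 + 2 + 17 + 16 = 48.
C + L + V + E: effort 6 + 13 + 9 + 11 = 39 ≤ 43, user value 13 + 17 + 5 + 13 = 48.
C + L + H + V: effort 6 + 13 + 15 + 9 = 43 ≤ 43, user value 13 + 17 + 16 + 5 = 51.
Best is C, L, H, and V with total user value 51.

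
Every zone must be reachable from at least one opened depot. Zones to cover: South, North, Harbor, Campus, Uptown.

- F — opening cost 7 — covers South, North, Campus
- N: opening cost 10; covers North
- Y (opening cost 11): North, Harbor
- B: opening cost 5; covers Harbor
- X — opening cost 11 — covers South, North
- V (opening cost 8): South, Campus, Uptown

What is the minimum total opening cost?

This is an integer covering problem.
The greedy cost-per-new-zone heuristic would pick F, B, and V for 20, but a cheaper cover exists.
Choose Y and V: together they cover South, North, Harbor, Campus, Uptown — every zone.
Total opening cost: 11 + 8 = 19.
No cover costs less than 19.

19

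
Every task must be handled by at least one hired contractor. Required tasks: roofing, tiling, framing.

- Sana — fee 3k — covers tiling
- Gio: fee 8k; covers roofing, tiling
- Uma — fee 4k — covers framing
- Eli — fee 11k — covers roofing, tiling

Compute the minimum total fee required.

This is an integer covering problem.
The greedy cost-per-new-task heuristic would pick Sana, Uma, and Gio for 15, but a cheaper cover exists.
Choose Gio and Uma: together they cover roofing, tiling, framing — every task.
Total fee: 8 + 4 = 12.
No cover costs less than 12.

12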